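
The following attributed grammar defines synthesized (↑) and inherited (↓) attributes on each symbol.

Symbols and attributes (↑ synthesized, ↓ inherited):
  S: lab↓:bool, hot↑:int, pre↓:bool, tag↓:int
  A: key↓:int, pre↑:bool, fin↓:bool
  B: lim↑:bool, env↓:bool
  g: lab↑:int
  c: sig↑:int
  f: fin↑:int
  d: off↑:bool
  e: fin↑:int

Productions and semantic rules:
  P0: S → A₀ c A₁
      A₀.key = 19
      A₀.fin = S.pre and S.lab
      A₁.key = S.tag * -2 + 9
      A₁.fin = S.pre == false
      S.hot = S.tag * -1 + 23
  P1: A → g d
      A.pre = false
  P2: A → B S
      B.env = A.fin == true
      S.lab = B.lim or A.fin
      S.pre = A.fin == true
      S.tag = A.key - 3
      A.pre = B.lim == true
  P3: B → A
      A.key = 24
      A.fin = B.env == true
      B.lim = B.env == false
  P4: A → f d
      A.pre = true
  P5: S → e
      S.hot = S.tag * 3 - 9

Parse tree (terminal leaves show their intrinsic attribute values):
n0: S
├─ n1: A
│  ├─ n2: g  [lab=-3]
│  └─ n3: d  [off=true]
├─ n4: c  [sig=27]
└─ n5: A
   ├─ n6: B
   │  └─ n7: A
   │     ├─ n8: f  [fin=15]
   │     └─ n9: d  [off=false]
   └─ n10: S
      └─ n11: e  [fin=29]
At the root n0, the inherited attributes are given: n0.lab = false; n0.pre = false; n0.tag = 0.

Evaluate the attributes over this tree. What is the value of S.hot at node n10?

1. n0.lab = false  [given at root]
2. n0.pre = false  [given at root]
3. n0.tag = 0  [given at root]
4. n1.key = 19  [19]
5. n1.fin = false  [S.pre and S.lab]
6. n2.lab = -3  [terminal]
7. n3.off = true  [terminal]
8. n1.pre = false  [false]
9. n4.sig = 27  [terminal]
10. n5.key = 9  [S.tag * -2 + 9]
11. n5.fin = true  [S.pre == false]
12. n6.env = true  [A.fin == true]
13. n7.key = 24  [24]
14. n7.fin = true  [B.env == true]
15. n8.fin = 15  [terminal]
16. n9.off = false  [terminal]
17. n7.pre = true  [true]
18. n6.lim = false  [B.env == false]
19. n10.lab = true  [B.lim or A.fin]
20. n10.pre = true  [A.fin == true]
21. n10.tag = 6  [A.key - 3]
22. n11.fin = 29  [terminal]
23. n10.hot = 9  [S.tag * 3 - 9]
24. n5.pre = false  [B.lim == true]
25. n0.hot = 23  [S.tag * -1 + 23]

9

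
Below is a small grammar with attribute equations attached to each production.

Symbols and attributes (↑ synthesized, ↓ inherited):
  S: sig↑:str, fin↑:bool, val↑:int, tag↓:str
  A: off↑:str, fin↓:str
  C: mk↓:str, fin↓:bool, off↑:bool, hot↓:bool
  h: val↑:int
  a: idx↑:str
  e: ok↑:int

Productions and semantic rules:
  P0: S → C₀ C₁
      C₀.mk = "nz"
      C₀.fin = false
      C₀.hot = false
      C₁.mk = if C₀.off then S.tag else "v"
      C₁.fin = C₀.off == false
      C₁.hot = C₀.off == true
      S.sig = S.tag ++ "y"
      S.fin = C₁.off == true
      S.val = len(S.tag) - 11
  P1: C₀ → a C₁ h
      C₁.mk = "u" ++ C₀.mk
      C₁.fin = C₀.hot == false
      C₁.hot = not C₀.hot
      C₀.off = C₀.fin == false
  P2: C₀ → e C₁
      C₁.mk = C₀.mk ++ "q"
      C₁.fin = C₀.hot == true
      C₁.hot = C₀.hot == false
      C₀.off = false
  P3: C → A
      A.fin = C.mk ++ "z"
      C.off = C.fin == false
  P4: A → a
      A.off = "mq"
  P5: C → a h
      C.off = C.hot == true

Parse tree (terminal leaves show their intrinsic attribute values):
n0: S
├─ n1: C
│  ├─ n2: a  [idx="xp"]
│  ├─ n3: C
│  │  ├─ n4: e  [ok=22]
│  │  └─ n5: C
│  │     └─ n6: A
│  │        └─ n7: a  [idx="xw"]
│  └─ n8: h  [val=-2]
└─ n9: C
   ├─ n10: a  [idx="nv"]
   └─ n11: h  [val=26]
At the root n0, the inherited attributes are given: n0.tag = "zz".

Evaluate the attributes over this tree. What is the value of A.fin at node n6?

"unzqz"

1. n0.tag = "zz"  [given at root]
2. n1.mk = "nz"  ["nz"]
3. n1.fin = false  [false]
4. n1.hot = false  [false]
5. n2.idx = "xp"  [terminal]
6. n3.mk = "unz"  ["u" ++ C₀.mk]
7. n3.fin = true  [C₀.hot == false]
8. n3.hot = true  [not C₀.hot]
9. n4.ok = 22  [terminal]
10. n5.mk = "unzq"  [C₀.mk ++ "q"]
11. n5.fin = true  [C₀.hot == true]
12. n5.hot = false  [C₀.hot == false]
13. n6.fin = "unzqz"  [C.mk ++ "z"]
14. n7.idx = "xw"  [terminal]
15. n6.off = "mq"  ["mq"]
16. n5.off = false  [C.fin == false]
17. n3.off = false  [false]
18. n8.val = -2  [terminal]
19. n1.off = true  [C₀.fin == false]
20. n9.mk = "zz"  [if C₀.off then S.tag else "v"]
21. n9.fin = false  [C₀.off == false]
22. n9.hot = true  [C₀.off == true]
23. n10.idx = "nv"  [terminal]
24. n11.val = 26  [terminal]
25. n9.off = true  [C.hot == true]
26. n0.sig = "zzy"  [S.tag ++ "y"]
27. n0.fin = true  [C₁.off == true]
28. n0.val = -9  [len(S.tag) - 11]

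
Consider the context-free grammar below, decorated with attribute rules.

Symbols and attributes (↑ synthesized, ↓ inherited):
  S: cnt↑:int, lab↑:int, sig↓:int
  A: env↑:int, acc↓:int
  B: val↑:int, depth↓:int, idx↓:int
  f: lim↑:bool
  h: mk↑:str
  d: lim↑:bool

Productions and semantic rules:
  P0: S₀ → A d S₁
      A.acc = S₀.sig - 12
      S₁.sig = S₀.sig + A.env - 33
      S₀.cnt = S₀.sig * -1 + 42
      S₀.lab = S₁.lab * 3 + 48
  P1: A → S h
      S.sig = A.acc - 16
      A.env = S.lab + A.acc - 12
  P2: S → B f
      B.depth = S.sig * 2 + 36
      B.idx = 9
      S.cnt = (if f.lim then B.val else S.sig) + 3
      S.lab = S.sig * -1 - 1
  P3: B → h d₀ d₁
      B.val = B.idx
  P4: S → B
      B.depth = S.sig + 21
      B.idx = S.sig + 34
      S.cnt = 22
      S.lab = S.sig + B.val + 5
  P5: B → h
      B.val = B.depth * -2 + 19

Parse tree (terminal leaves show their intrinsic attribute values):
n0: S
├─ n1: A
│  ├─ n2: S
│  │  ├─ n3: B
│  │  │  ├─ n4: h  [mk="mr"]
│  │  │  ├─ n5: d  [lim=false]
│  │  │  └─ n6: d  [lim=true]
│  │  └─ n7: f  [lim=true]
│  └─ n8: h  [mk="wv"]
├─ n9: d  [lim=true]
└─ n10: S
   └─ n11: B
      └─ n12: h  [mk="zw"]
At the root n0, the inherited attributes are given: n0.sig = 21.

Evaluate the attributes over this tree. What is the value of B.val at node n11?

-5

1. n0.sig = 21  [given at root]
2. n1.acc = 9  [S₀.sig - 12]
3. n2.sig = -7  [A.acc - 16]
4. n3.depth = 22  [S.sig * 2 + 36]
5. n3.idx = 9  [9]
6. n4.mk = "mr"  [terminal]
7. n5.lim = false  [terminal]
8. n6.lim = true  [terminal]
9. n3.val = 9  [B.idx]
10. n7.lim = true  [terminal]
11. n2.cnt = 12  [(if f.lim then B.val else S.sig) + 3]
12. n2.lab = 6  [S.sig * -1 - 1]
13. n8.mk = "wv"  [terminal]
14. n1.env = 3  [S.lab + A.acc - 12]
15. n9.lim = true  [terminal]
16. n10.sig = -9  [S₀.sig + A.env - 33]
17. n11.depth = 12  [S.sig + 21]
18. n11.idx = 25  [S.sig + 34]
19. n12.mk = "zw"  [terminal]
20. n11.val = -5  [B.depth * -2 + 19]
21. n10.cnt = 22  [22]
22. n10.lab = -9  [S.sig + B.val + 5]
23. n0.cnt = 21  [S₀.sig * -1 + 42]
24. n0.lab = 21  [S₁.lab * 3 + 48]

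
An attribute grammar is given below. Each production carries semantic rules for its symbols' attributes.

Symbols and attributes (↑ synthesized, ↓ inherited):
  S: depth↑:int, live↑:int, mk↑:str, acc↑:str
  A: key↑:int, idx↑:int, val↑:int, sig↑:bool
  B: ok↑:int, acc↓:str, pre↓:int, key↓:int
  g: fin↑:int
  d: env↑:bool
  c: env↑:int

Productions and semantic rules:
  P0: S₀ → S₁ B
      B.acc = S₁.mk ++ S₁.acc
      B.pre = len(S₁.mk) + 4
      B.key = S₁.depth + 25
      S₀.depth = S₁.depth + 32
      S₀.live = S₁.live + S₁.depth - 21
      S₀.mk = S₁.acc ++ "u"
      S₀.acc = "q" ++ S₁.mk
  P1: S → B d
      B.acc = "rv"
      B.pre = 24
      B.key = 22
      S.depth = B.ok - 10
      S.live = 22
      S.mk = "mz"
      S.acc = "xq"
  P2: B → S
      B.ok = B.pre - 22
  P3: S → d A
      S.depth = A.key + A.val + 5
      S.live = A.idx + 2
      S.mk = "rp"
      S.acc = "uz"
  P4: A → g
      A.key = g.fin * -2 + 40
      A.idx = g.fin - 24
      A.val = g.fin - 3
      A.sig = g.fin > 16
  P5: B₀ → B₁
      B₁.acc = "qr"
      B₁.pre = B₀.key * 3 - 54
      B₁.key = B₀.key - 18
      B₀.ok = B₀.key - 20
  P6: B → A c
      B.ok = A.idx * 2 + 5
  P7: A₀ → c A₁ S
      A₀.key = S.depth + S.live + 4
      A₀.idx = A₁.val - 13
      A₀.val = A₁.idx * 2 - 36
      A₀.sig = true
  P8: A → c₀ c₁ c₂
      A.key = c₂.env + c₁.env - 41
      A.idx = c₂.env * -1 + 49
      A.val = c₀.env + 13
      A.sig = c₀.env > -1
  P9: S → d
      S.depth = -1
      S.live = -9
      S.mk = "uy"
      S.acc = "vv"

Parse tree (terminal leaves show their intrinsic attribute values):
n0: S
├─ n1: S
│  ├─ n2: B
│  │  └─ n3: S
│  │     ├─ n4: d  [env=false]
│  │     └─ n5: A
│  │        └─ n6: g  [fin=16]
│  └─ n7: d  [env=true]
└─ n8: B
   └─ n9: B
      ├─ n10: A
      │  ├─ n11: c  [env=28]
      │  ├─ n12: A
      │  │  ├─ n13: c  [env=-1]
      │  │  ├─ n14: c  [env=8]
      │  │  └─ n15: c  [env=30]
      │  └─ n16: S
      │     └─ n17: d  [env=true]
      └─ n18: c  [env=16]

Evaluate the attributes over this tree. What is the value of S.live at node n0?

1. n2.acc = "rv"  ["rv"]
2. n2.pre = 24  [24]
3. n2.key = 22  [22]
4. n4.env = false  [terminal]
5. n6.fin = 16  [terminal]
6. n5.key = 8  [g.fin * -2 + 40]
7. n5.idx = -8  [g.fin - 24]
8. n5.val = 13  [g.fin - 3]
9. n5.sig = false  [g.fin > 16]
10. n3.depth = 26  [A.key + A.val + 5]
11. n3.live = -6  [A.idx + 2]
12. n3.mk = "rp"  ["rp"]
13. n3.acc = "uz"  ["uz"]
14. n2.ok = 2  [B.pre - 22]
15. n7.env = true  [terminal]
16. n1.depth = -8  [B.ok - 10]
17. n1.live = 22  [22]
18. n1.mk = "mz"  ["mz"]
19. n1.acc = "xq"  ["xq"]
20. n8.acc = "mzxq"  [S₁.mk ++ S₁.acc]
21. n8.pre = 6  [len(S₁.mk) + 4]
22. n8.key = 17  [S₁.depth + 25]
23. n9.acc = "qr"  ["qr"]
24. n9.pre = -3  [B₀.key * 3 - 54]
25. n9.key = -1  [B₀.key - 18]
26. n11.env = 28  [terminal]
27. n13.env = -1  [terminal]
28. n14.env = 8  [terminal]
29. n15.env = 30  [terminal]
30. n12.key = -3  [c₂.env + c₁.env - 41]
31. n12.idx = 19  [c₂.env * -1 + 49]
32. n12.val = 12  [c₀.env + 13]
33. n12.sig = false  [c₀.env > -1]
34. n17.env = true  [terminal]
35. n16.depth = -1  [-1]
36. n16.live = -9  [-9]
37. n16.mk = "uy"  ["uy"]
38. n16.acc = "vv"  ["vv"]
39. n10.key = -6  [S.depth + S.live + 4]
40. n10.idx = -1  [A₁.val - 13]
41. n10.val = 2  [A₁.idx * 2 - 36]
42. n10.sig = true  [true]
43. n18.env = 16  [terminal]
44. n9.ok = 3  [A.idx * 2 + 5]
45. n8.ok = -3  [B₀.key - 20]
46. n0.depth = 24  [S₁.depth + 32]
47. n0.live = -7  [S₁.live + S₁.depth - 21]
48. n0.mk = "xqu"  [S₁.acc ++ "u"]
49. n0.acc = "qmz"  ["q" ++ S₁.mk]

-7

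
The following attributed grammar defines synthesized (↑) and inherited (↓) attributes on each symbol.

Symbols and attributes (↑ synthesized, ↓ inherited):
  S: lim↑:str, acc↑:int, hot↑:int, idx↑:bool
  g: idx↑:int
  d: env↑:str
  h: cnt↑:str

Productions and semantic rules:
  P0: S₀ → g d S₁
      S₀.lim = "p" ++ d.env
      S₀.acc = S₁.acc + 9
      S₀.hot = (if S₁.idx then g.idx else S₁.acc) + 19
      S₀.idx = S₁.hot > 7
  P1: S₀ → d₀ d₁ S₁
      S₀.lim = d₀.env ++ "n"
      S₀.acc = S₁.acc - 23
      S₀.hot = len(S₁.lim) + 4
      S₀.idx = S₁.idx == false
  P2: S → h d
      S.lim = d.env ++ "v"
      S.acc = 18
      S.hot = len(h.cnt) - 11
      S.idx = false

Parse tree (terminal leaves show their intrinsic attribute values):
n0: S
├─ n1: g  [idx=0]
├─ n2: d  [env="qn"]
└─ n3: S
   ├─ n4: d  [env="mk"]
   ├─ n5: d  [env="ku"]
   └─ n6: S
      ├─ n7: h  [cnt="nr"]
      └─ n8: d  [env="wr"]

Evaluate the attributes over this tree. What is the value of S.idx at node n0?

false

1. n1.idx = 0  [terminal]
2. n2.env = "qn"  [terminal]
3. n4.env = "mk"  [terminal]
4. n5.env = "ku"  [terminal]
5. n7.cnt = "nr"  [terminal]
6. n8.env = "wr"  [terminal]
7. n6.lim = "wrv"  [d.env ++ "v"]
8. n6.acc = 18  [18]
9. n6.hot = -9  [len(h.cnt) - 11]
10. n6.idx = false  [false]
11. n3.lim = "mkn"  [d₀.env ++ "n"]
12. n3.acc = -5  [S₁.acc - 23]
13. n3.hot = 7  [len(S₁.lim) + 4]
14. n3.idx = true  [S₁.idx == false]
15. n0.lim = "pqn"  ["p" ++ d.env]
16. n0.acc = 4  [S₁.acc + 9]
17. n0.hot = 19  [(if S₁.idx then g.idx else S₁.acc) + 19]
18. n0.idx = false  [S₁.hot > 7]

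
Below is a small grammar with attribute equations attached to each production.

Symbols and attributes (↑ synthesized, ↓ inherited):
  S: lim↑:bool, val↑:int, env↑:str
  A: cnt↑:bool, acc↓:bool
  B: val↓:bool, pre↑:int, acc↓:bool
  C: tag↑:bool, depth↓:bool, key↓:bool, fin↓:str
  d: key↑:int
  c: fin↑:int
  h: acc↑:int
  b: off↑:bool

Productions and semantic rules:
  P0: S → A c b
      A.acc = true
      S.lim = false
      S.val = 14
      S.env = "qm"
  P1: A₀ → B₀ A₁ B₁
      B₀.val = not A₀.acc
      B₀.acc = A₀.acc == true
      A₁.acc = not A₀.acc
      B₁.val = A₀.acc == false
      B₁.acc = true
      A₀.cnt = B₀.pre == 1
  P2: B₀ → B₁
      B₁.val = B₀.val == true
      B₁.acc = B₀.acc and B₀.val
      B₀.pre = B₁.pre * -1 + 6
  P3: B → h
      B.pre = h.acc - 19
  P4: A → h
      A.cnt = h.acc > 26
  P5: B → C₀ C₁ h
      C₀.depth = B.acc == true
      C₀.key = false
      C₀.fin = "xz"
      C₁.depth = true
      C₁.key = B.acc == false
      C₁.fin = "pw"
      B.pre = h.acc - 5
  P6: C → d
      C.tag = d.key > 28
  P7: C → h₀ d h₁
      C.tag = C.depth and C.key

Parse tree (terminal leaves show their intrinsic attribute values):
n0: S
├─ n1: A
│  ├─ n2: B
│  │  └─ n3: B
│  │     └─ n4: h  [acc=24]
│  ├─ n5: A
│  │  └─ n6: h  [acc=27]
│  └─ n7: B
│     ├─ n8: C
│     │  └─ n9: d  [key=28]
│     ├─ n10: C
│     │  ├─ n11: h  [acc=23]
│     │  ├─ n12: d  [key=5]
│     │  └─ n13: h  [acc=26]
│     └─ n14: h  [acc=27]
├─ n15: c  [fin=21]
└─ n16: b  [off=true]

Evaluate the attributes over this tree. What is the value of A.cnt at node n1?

true

1. n1.acc = true  [true]
2. n2.val = false  [not A₀.acc]
3. n2.acc = true  [A₀.acc == true]
4. n3.val = false  [B₀.val == true]
5. n3.acc = false  [B₀.acc and B₀.val]
6. n4.acc = 24  [terminal]
7. n3.pre = 5  [h.acc - 19]
8. n2.pre = 1  [B₁.pre * -1 + 6]
9. n5.acc = false  [not A₀.acc]
10. n6.acc = 27  [terminal]
11. n5.cnt = true  [h.acc > 26]
12. n7.val = false  [A₀.acc == false]
13. n7.acc = true  [true]
14. n8.depth = true  [B.acc == true]
15. n8.key = false  [false]
16. n8.fin = "xz"  ["xz"]
17. n9.key = 28  [terminal]
18. n8.tag = false  [d.key > 28]
19. n10.depth = true  [true]
20. n10.key = false  [B.acc == false]
21. n10.fin = "pw"  ["pw"]
22. n11.acc = 23  [terminal]
23. n12.key = 5  [terminal]
24. n13.acc = 26  [terminal]
25. n10.tag = false  [C.depth and C.key]
26. n14.acc = 27  [terminal]
27. n7.pre = 22  [h.acc - 5]
28. n1.cnt = true  [B₀.pre == 1]
29. n15.fin = 21  [terminal]
30. n16.off = true  [terminal]
31. n0.lim = false  [false]
32. n0.val = 14  [14]
33. n0.env = "qm"  ["qm"]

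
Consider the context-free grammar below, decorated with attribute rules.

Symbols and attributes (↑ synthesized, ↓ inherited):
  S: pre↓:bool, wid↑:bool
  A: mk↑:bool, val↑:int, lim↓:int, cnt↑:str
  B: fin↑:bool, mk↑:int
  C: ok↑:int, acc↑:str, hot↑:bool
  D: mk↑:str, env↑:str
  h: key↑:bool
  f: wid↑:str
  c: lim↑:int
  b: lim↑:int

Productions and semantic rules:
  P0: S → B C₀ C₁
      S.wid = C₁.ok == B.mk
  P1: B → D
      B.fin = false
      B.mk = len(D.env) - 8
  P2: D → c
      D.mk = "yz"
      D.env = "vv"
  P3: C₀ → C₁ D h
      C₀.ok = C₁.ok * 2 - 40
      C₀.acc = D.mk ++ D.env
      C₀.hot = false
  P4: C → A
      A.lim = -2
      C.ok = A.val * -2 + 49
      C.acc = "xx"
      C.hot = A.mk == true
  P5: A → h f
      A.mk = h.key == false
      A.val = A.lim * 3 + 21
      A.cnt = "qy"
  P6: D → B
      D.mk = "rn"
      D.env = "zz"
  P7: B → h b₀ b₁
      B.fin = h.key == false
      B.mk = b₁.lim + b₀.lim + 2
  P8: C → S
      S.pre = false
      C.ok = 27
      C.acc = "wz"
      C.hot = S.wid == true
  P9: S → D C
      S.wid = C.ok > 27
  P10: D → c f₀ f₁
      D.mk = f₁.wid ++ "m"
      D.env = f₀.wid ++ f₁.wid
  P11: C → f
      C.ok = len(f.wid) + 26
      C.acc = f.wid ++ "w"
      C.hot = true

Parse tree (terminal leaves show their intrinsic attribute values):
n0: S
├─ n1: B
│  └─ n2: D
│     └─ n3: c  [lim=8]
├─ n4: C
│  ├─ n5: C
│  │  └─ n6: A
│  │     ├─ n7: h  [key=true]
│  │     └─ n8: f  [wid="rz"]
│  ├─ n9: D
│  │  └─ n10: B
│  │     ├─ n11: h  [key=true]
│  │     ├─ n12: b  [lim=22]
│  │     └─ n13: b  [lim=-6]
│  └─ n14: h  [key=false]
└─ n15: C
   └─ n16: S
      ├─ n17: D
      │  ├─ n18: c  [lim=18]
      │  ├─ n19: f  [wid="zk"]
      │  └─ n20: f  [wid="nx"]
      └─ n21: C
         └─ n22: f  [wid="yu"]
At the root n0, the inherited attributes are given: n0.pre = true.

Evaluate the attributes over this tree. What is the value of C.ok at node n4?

1. n0.pre = true  [given at root]
2. n3.lim = 8  [terminal]
3. n2.mk = "yz"  ["yz"]
4. n2.env = "vv"  ["vv"]
5. n1.fin = false  [false]
6. n1.mk = -6  [len(D.env) - 8]
7. n6.lim = -2  [-2]
8. n7.key = true  [terminal]
9. n8.wid = "rz"  [terminal]
10. n6.mk = false  [h.key == false]
11. n6.val = 15  [A.lim * 3 + 21]
12. n6.cnt = "qy"  ["qy"]
13. n5.ok = 19  [A.val * -2 + 49]
14. n5.acc = "xx"  ["xx"]
15. n5.hot = false  [A.mk == true]
16. n11.key = true  [terminal]
17. n12.lim = 22  [terminal]
18. n13.lim = -6  [terminal]
19. n10.fin = false  [h.key == false]
20. n10.mk = 18  [b₁.lim + b₀.lim + 2]
21. n9.mk = "rn"  ["rn"]
22. n9.env = "zz"  ["zz"]
23. n14.key = false  [terminal]
24. n4.ok = -2  [C₁.ok * 2 - 40]
25. n4.acc = "rnzz"  [D.mk ++ D.env]
26. n4.hot = false  [false]
27. n16.pre = false  [false]
28. n18.lim = 18  [terminal]
29. n19.wid = "zk"  [terminal]
30. n20.wid = "nx"  [terminal]
31. n17.mk = "nxm"  [f₁.wid ++ "m"]
32. n17.env = "zknx"  [f₀.wid ++ f₁.wid]
33. n22.wid = "yu"  [terminal]
34. n21.ok = 28  [len(f.wid) + 26]
35. n21.acc = "yuw"  [f.wid ++ "w"]
36. n21.hot = true  [true]
37. n16.wid = true  [C.ok > 27]
38. n15.ok = 27  [27]
39. n15.acc = "wz"  ["wz"]
40. n15.hot = true  [S.wid == true]
41. n0.wid = false  [C₁.ok == B.mk]

-2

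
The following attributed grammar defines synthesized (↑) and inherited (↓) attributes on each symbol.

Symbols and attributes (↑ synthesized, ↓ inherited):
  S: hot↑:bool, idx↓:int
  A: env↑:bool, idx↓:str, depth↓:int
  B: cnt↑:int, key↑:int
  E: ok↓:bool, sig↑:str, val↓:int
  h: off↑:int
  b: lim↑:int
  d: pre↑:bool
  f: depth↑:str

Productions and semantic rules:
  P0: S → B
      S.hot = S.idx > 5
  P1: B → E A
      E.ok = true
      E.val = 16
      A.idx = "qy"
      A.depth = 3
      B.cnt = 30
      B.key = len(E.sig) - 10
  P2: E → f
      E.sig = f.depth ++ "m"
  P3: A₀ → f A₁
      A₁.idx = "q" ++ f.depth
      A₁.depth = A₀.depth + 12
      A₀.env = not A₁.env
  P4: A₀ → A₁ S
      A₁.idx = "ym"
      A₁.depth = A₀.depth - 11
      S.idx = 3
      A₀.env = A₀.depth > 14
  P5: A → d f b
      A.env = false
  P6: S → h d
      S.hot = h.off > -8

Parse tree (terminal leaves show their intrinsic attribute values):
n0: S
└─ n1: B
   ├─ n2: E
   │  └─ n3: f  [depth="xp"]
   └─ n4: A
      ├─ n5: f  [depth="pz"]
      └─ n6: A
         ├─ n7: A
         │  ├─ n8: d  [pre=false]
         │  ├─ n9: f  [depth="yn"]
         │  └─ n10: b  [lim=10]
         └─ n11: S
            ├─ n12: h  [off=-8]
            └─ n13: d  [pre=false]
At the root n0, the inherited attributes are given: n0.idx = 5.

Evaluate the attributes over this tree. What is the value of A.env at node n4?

false

1. n0.idx = 5  [given at root]
2. n2.ok = true  [true]
3. n2.val = 16  [16]
4. n3.depth = "xp"  [terminal]
5. n2.sig = "xpm"  [f.depth ++ "m"]
6. n4.idx = "qy"  ["qy"]
7. n4.depth = 3  [3]
8. n5.depth = "pz"  [terminal]
9. n6.idx = "qpz"  ["q" ++ f.depth]
10. n6.depth = 15  [A₀.depth + 12]
11. n7.idx = "ym"  ["ym"]
12. n7.depth = 4  [A₀.depth - 11]
13. n8.pre = false  [terminal]
14. n9.depth = "yn"  [terminal]
15. n10.lim = 10  [terminal]
16. n7.env = false  [false]
17. n11.idx = 3  [3]
18. n12.off = -8  [terminal]
19. n13.pre = false  [terminal]
20. n11.hot = false  [h.off > -8]
21. n6.env = true  [A₀.depth > 14]
22. n4.env = false  [not A₁.env]
23. n1.cnt = 30  [30]
24. n1.key = -7  [len(E.sig) - 10]
25. n0.hot = false  [S.idx > 5]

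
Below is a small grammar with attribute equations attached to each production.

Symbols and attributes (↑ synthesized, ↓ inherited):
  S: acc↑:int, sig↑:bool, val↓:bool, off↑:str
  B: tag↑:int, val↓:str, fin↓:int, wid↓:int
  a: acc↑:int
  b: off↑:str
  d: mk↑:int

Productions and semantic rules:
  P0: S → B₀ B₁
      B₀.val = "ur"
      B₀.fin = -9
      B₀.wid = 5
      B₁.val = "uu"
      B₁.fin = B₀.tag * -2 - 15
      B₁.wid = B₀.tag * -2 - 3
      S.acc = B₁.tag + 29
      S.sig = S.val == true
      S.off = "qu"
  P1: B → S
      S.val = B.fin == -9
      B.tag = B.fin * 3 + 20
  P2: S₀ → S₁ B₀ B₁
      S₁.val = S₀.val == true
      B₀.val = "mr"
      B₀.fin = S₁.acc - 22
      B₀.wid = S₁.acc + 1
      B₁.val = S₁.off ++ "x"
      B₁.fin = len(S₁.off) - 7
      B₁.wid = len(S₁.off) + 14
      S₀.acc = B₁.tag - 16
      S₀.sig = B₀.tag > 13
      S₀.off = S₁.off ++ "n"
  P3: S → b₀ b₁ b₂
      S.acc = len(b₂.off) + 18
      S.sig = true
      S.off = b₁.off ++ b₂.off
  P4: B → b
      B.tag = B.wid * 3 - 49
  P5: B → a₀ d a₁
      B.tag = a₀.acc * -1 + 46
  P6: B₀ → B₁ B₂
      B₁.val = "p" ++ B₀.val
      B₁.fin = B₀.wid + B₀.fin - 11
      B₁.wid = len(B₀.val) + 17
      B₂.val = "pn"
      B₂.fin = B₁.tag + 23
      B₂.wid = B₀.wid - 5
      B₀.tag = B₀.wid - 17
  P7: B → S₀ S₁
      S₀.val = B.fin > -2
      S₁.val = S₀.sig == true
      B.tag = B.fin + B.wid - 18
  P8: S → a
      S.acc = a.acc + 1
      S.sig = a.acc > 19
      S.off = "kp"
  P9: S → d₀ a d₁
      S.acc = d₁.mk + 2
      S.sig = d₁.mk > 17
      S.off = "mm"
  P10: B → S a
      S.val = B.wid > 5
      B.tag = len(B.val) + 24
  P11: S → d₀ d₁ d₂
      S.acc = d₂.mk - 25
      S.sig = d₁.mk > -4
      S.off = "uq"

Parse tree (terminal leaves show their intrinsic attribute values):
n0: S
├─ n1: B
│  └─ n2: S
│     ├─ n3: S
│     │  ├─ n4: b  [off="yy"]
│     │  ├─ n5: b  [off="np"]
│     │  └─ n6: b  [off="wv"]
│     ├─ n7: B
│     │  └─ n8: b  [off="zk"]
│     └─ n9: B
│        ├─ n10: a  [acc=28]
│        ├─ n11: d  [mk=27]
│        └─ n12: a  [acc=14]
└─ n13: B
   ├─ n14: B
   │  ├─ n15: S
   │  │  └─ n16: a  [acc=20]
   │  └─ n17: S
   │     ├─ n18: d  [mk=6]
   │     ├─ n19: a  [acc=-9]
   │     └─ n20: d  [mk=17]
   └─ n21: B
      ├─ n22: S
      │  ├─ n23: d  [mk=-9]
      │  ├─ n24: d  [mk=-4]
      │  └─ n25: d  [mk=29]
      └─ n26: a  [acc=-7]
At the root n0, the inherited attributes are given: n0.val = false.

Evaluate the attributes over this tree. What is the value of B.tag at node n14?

0

1. n0.val = false  [given at root]
2. n1.val = "ur"  ["ur"]
3. n1.fin = -9  [-9]
4. n1.wid = 5  [5]
5. n2.val = true  [B.fin == -9]
6. n3.val = true  [S₀.val == true]
7. n4.off = "yy"  [terminal]
8. n5.off = "np"  [terminal]
9. n6.off = "wv"  [terminal]
10. n3.acc = 20  [len(b₂.off) + 18]
11. n3.sig = true  [true]
12. n3.off = "npwv"  [b₁.off ++ b₂.off]
13. n7.val = "mr"  ["mr"]
14. n7.fin = -2  [S₁.acc - 22]
15. n7.wid = 21  [S₁.acc + 1]
16. n8.off = "zk"  [terminal]
17. n7.tag = 14  [B.wid * 3 - 49]
18. n9.val = "npwvx"  [S₁.off ++ "x"]
19. n9.fin = -3  [len(S₁.off) - 7]
20. n9.wid = 18  [len(S₁.off) + 14]
21. n10.acc = 28  [terminal]
22. n11.mk = 27  [terminal]
23. n12.acc = 14  [terminal]
24. n9.tag = 18  [a₀.acc * -1 + 46]
25. n2.acc = 2  [B₁.tag - 16]
26. n2.sig = true  [B₀.tag > 13]
27. n2.off = "npwvn"  [S₁.off ++ "n"]
28. n1.tag = -7  [B.fin * 3 + 20]
29. n13.val = "uu"  ["uu"]
30. n13.fin = -1  [B₀.tag * -2 - 15]
31. n13.wid = 11  [B₀.tag * -2 - 3]
32. n14.val = "puu"  ["p" ++ B₀.val]
33. n14.fin = -1  [B₀.wid + B₀.fin - 11]
34. n14.wid = 19  [len(B₀.val) + 17]
35. n15.val = true  [B.fin > -2]
36. n16.acc = 20  [terminal]
37. n15.acc = 21  [a.acc + 1]
38. n15.sig = true  [a.acc > 19]
39. n15.off = "kp"  ["kp"]
40. n17.val = true  [S₀.sig == true]
41. n18.mk = 6  [terminal]
42. n19.acc = -9  [terminal]
43. n20.mk = 17  [terminal]
44. n17.acc = 19  [d₁.mk + 2]
45. n17.sig = false  [d₁.mk > 17]
46. n17.off = "mm"  ["mm"]
47. n14.tag = 0  [B.fin + B.wid - 18]
48. n21.val = "pn"  ["pn"]
49. n21.fin = 23  [B₁.tag + 23]
50. n21.wid = 6  [B₀.wid - 5]
51. n22.val = true  [B.wid > 5]
52. n23.mk = -9  [terminal]
53. n24.mk = -4  [terminal]
54. n25.mk = 29  [terminal]
55. n22.acc = 4  [d₂.mk - 25]
56. n22.sig = false  [d₁.mk > -4]
57. n22.off = "uq"  ["uq"]
58. n26.acc = -7  [terminal]
59. n21.tag = 26  [len(B.val) + 24]
60. n13.tag = -6  [B₀.wid - 17]
61. n0.acc = 23  [B₁.tag + 29]
62. n0.sig = false  [S.val == true]
63. n0.off = "qu"  ["qu"]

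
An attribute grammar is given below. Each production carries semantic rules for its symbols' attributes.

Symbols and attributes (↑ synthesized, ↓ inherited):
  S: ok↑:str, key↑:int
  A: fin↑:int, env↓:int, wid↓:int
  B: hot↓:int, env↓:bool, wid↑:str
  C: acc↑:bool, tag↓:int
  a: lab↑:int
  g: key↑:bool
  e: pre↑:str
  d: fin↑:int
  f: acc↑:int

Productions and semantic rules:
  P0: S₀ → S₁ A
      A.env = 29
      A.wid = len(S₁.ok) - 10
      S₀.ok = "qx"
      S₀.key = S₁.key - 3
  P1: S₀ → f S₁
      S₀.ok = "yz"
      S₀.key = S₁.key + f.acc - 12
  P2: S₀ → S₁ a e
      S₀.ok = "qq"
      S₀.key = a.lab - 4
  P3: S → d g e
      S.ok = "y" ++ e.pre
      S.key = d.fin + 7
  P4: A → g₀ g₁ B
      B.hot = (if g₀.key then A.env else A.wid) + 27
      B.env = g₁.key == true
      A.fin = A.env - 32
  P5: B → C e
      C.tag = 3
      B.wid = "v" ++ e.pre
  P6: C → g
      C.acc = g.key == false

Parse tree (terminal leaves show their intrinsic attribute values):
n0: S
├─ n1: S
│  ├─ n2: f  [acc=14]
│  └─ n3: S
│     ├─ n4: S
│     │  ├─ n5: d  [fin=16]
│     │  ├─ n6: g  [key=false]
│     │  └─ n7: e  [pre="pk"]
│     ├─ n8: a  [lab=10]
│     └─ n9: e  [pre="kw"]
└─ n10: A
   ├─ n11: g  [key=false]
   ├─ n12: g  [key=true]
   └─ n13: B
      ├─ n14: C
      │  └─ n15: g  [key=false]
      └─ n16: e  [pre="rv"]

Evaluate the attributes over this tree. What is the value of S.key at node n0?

1. n2.acc = 14  [terminal]
2. n5.fin = 16  [terminal]
3. n6.key = false  [terminal]
4. n7.pre = "pk"  [terminal]
5. n4.ok = "ypk"  ["y" ++ e.pre]
6. n4.key = 23  [d.fin + 7]
7. n8.lab = 10  [terminal]
8. n9.pre = "kw"  [terminal]
9. n3.ok = "qq"  ["qq"]
10. n3.key = 6  [a.lab - 4]
11. n1.ok = "yz"  ["yz"]
12. n1.key = 8  [S₁.key + f.acc - 12]
13. n10.env = 29  [29]
14. n10.wid = -8  [len(S₁.ok) - 10]
15. n11.key = false  [terminal]
16. n12.key = true  [terminal]
17. n13.hot = 19  [(if g₀.key then A.env else A.wid) + 27]
18. n13.env = true  [g₁.key == true]
19. n14.tag = 3  [3]
20. n15.key = false  [terminal]
21. n14.acc = true  [g.key == false]
22. n16.pre = "rv"  [terminal]
23. n13.wid = "vrv"  ["v" ++ e.pre]
24. n10.fin = -3  [A.env - 32]
25. n0.ok = "qx"  ["qx"]
26. n0.key = 5  [S₁.key - 3]

5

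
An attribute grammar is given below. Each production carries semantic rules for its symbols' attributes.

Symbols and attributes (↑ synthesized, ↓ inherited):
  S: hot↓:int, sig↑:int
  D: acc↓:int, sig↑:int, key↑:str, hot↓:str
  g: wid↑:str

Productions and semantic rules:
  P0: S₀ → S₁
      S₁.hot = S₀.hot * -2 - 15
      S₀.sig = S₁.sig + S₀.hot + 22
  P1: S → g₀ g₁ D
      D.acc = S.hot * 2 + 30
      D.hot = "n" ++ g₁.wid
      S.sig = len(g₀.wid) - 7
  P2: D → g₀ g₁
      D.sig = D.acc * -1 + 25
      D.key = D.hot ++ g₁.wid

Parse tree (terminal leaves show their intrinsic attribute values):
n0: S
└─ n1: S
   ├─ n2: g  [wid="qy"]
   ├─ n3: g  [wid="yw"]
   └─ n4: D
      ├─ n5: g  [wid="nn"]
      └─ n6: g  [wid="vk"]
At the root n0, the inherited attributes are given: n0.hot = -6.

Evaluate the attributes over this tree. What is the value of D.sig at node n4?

1. n0.hot = -6  [given at root]
2. n1.hot = -3  [S₀.hot * -2 - 15]
3. n2.wid = "qy"  [terminal]
4. n3.wid = "yw"  [terminal]
5. n4.acc = 24  [S.hot * 2 + 30]
6. n4.hot = "nyw"  ["n" ++ g₁.wid]
7. n5.wid = "nn"  [terminal]
8. n6.wid = "vk"  [terminal]
9. n4.sig = 1  [D.acc * -1 + 25]
10. n4.key = "nywvk"  [D.hot ++ g₁.wid]
11. n1.sig = -5  [len(g₀.wid) - 7]
12. n0.sig = 11  [S₁.sig + S₀.hot + 22]

1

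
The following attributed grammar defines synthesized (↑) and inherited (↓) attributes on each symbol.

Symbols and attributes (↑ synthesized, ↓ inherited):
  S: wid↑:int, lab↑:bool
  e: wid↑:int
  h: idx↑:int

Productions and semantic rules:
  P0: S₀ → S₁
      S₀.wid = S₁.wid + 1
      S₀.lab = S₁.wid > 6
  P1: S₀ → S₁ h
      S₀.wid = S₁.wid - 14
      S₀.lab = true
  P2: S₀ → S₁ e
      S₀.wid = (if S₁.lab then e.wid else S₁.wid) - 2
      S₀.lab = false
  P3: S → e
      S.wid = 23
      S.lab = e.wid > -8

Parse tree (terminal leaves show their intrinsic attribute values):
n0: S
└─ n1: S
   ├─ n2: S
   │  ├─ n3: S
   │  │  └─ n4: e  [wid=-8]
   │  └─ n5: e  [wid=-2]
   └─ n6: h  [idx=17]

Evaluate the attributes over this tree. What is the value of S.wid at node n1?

1. n4.wid = -8  [terminal]
2. n3.wid = 23  [23]
3. n3.lab = false  [e.wid > -8]
4. n5.wid = -2  [terminal]
5. n2.wid = 21  [(if S₁.lab then e.wid else S₁.wid) - 2]
6. n2.lab = false  [false]
7. n6.idx = 17  [terminal]
8. n1.wid = 7  [S₁.wid - 14]
9. n1.lab = true  [true]
10. n0.wid = 8  [S₁.wid + 1]
11. n0.lab = true  [S₁.wid > 6]

7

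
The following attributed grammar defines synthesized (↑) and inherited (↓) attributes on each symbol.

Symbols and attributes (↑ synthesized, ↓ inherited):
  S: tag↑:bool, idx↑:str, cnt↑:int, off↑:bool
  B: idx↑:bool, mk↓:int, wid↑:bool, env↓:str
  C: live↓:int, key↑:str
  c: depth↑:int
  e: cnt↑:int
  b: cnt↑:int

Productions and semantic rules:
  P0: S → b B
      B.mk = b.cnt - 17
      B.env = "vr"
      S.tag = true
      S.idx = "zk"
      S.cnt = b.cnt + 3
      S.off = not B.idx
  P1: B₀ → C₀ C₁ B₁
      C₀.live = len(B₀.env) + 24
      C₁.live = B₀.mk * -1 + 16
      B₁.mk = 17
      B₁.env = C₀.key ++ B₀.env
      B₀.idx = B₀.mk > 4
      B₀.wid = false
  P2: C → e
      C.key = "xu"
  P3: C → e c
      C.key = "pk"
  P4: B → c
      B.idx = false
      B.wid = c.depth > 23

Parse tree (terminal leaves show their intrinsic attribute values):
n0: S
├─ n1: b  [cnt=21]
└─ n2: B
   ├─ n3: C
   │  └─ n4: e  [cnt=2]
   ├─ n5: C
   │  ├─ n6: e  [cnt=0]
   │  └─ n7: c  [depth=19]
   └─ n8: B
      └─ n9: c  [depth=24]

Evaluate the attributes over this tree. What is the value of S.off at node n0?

true

1. n1.cnt = 21  [terminal]
2. n2.mk = 4  [b.cnt - 17]
3. n2.env = "vr"  ["vr"]
4. n3.live = 26  [len(B₀.env) + 24]
5. n4.cnt = 2  [terminal]
6. n3.key = "xu"  ["xu"]
7. n5.live = 12  [B₀.mk * -1 + 16]
8. n6.cnt = 0  [terminal]
9. n7.depth = 19  [terminal]
10. n5.key = "pk"  ["pk"]
11. n8.mk = 17  [17]
12. n8.env = "xuvr"  [C₀.key ++ B₀.env]
13. n9.depth = 24  [terminal]
14. n8.idx = false  [false]
15. n8.wid = true  [c.depth > 23]
16. n2.idx = false  [B₀.mk > 4]
17. n2.wid = false  [false]
18. n0.tag = true  [true]
19. n0.idx = "zk"  ["zk"]
20. n0.cnt = 24  [b.cnt + 3]
21. n0.off = true  [not B.idx]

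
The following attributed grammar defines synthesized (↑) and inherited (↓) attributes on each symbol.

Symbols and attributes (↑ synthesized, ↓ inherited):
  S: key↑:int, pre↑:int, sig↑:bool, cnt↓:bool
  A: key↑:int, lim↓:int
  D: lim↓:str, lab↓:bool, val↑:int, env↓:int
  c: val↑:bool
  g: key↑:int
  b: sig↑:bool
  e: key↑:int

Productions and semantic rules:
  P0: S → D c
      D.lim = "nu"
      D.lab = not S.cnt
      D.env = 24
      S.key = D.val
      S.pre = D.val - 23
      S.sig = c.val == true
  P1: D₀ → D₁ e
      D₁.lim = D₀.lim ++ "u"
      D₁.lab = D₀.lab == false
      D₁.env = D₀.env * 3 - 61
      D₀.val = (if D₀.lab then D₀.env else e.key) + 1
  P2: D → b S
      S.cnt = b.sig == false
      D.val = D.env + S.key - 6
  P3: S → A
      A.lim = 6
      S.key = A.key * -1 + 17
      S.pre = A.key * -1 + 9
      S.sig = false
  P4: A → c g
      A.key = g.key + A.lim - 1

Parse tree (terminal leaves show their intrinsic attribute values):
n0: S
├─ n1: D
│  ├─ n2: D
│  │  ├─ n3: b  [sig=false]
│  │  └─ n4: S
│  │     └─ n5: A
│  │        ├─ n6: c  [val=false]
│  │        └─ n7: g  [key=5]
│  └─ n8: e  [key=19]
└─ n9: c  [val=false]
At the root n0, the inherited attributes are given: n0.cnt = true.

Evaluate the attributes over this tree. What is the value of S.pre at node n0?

-3

1. n0.cnt = true  [given at root]
2. n1.lim = "nu"  ["nu"]
3. n1.lab = false  [not S.cnt]
4. n1.env = 24  [24]
5. n2.lim = "nuu"  [D₀.lim ++ "u"]
6. n2.lab = true  [D₀.lab == false]
7. n2.env = 11  [D₀.env * 3 - 61]
8. n3.sig = false  [terminal]
9. n4.cnt = true  [b.sig == false]
10. n5.lim = 6  [6]
11. n6.val = false  [terminal]
12. n7.key = 5  [terminal]
13. n5.key = 10  [g.key + A.lim - 1]
14. n4.key = 7  [A.key * -1 + 17]
15. n4.pre = -1  [A.key * -1 + 9]
16. n4.sig = false  [false]
17. n2.val = 12  [D.env + S.key - 6]
18. n8.key = 19  [terminal]
19. n1.val = 20  [(if D₀.lab then D₀.env else e.key) + 1]
20. n9.val = false  [terminal]
21. n0.key = 20  [D.val]
22. n0.pre = -3  [D.val - 23]
23. n0.sig = false  [c.val == true]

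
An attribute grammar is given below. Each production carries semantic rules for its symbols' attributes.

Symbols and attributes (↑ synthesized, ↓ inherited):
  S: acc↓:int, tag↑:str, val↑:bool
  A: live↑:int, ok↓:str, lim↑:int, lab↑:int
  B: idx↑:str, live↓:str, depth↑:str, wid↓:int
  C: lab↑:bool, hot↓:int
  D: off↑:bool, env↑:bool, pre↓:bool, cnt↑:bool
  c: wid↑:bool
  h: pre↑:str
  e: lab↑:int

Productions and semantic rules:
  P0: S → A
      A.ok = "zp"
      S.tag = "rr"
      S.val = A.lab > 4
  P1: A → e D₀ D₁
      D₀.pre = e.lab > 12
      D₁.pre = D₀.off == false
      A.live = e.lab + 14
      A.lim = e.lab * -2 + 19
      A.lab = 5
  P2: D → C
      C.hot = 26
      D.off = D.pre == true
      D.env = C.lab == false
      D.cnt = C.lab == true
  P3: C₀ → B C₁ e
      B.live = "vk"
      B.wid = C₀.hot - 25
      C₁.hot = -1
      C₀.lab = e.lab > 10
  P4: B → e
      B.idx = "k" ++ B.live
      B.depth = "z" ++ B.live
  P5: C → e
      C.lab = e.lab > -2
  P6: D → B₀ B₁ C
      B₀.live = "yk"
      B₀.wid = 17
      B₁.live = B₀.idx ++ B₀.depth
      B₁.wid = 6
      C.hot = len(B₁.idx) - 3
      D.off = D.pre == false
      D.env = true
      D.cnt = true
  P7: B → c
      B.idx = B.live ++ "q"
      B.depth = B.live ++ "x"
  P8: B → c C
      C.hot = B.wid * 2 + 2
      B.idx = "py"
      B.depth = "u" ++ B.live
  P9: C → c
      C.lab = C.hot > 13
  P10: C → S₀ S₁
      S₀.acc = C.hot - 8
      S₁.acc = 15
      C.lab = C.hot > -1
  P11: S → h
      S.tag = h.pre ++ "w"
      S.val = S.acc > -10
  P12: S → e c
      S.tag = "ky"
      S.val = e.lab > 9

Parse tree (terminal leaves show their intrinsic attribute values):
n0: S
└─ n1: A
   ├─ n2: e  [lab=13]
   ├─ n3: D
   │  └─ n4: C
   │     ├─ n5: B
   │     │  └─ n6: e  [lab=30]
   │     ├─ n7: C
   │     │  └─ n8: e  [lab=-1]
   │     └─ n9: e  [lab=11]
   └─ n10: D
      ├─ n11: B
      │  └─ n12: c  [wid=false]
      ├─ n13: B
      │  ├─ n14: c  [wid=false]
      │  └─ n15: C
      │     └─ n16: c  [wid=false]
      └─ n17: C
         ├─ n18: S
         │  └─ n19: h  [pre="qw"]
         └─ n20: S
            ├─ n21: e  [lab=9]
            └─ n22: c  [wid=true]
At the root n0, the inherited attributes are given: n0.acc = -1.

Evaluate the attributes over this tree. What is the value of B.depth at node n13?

1. n0.acc = -1  [given at root]
2. n1.ok = "zp"  ["zp"]
3. n2.lab = 13  [terminal]
4. n3.pre = true  [e.lab > 12]
5. n4.hot = 26  [26]
6. n5.live = "vk"  ["vk"]
7. n5.wid = 1  [C₀.hot - 25]
8. n6.lab = 30  [terminal]
9. n5.idx = "kvk"  ["k" ++ B.live]
10. n5.depth = "zvk"  ["z" ++ B.live]
11. n7.hot = -1  [-1]
12. n8.lab = -1  [terminal]
13. n7.lab = true  [e.lab > -2]
14. n9.lab = 11  [terminal]
15. n4.lab = true  [e.lab > 10]
16. n3.off = true  [D.pre == true]
17. n3.env = false  [C.lab == false]
18. n3.cnt = true  [C.lab == true]
19. n10.pre = false  [D₀.off == false]
20. n11.live = "yk"  ["yk"]
21. n11.wid = 17  [17]
22. n12.wid = false  [terminal]
23. n11.idx = "ykq"  [B.live ++ "q"]
24. n11.depth = "ykx"  [B.live ++ "x"]
25. n13.live = "ykqykx"  [B₀.idx ++ B₀.depth]
26. n13.wid = 6  [6]
27. n14.wid = false  [terminal]
28. n15.hot = 14  [B.wid * 2 + 2]
29. n16.wid = false  [terminal]
30. n15.lab = true  [C.hot > 13]
31. n13.idx = "py"  ["py"]
32. n13.depth = "uykqykx"  ["u" ++ B.live]
33. n17.hot = -1  [len(B₁.idx) - 3]
34. n18.acc = -9  [C.hot - 8]
35. n19.pre = "qw"  [terminal]
36. n18.tag = "qww"  [h.pre ++ "w"]
37. n18.val = true  [S.acc > -10]
38. n20.acc = 15  [15]
39. n21.lab = 9  [terminal]
40. n22.wid = true  [terminal]
41. n20.tag = "ky"  ["ky"]
42. n20.val = false  [e.lab > 9]
43. n17.lab = false  [C.hot > -1]
44. n10.off = true  [D.pre == false]
45. n10.env = true  [true]
46. n10.cnt = true  [true]
47. n1.live = 27  [e.lab + 14]
48. n1.lim = -7  [e.lab * -2 + 19]
49. n1.lab = 5  [5]
50. n0.tag = "rr"  ["rr"]
51. n0.val = true  [A.lab > 4]

"uykqykx"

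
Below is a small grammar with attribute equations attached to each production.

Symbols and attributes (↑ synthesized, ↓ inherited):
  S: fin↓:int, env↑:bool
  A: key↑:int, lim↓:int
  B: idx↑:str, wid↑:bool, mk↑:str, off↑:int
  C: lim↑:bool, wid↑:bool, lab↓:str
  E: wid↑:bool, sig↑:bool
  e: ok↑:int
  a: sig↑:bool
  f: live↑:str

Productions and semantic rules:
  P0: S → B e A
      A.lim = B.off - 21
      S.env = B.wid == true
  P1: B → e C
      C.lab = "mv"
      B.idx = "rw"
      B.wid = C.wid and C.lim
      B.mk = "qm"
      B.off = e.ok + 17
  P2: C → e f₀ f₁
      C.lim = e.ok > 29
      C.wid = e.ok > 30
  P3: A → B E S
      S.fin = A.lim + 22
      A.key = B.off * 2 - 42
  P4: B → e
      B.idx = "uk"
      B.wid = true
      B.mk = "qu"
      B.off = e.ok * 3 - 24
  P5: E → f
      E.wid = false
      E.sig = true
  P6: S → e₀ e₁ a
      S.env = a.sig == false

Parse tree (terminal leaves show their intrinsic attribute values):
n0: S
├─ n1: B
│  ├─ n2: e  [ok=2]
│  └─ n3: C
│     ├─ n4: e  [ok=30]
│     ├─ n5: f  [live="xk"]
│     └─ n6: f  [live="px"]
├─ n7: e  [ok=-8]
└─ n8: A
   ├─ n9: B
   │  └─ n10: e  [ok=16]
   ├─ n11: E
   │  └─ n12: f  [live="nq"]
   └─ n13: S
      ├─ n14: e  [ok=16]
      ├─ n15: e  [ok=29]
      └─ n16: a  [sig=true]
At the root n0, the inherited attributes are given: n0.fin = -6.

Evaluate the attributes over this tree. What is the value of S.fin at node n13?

20

1. n0.fin = -6  [given at root]
2. n2.ok = 2  [terminal]
3. n3.lab = "mv"  ["mv"]
4. n4.ok = 30  [terminal]
5. n5.live = "xk"  [terminal]
6. n6.live = "px"  [terminal]
7. n3.lim = true  [e.ok > 29]
8. n3.wid = false  [e.ok > 30]
9. n1.idx = "rw"  ["rw"]
10. n1.wid = false  [C.wid and C.lim]
11. n1.mk = "qm"  ["qm"]
12. n1.off = 19  [e.ok + 17]
13. n7.ok = -8  [terminal]
14. n8.lim = -2  [B.off - 21]
15. n10.ok = 16  [terminal]
16. n9.idx = "uk"  ["uk"]
17. n9.wid = true  [true]
18. n9.mk = "qu"  ["qu"]
19. n9.off = 24  [e.ok * 3 - 24]
20. n12.live = "nq"  [terminal]
21. n11.wid = false  [false]
22. n11.sig = true  [true]
23. n13.fin = 20  [A.lim + 22]
24. n14.ok = 16  [terminal]
25. n15.ok = 29  [terminal]
26. n16.sig = true  [terminal]
27. n13.env = false  [a.sig == false]
28. n8.key = 6  [B.off * 2 - 42]
29. n0.env = false  [B.wid == true]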